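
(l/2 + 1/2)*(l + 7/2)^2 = l^3/2 + 4*l^2 + 77*l/8 + 49/8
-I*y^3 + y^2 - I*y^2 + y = y*(y + I)*(-I*y - I)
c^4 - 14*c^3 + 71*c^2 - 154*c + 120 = (c - 5)*(c - 4)*(c - 3)*(c - 2)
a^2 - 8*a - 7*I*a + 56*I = (a - 8)*(a - 7*I)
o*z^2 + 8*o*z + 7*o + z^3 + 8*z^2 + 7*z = (o + z)*(z + 1)*(z + 7)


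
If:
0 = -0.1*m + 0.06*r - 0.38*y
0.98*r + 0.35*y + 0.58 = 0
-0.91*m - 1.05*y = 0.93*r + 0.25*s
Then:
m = -4.01428571428571*y - 0.355102040816327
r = -0.357142857142857*y - 0.591836734693878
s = 11.7405714285714*y + 3.49420408163265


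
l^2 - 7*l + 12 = (l - 4)*(l - 3)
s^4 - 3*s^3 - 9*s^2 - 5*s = s*(s - 5)*(s + 1)^2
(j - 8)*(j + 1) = j^2 - 7*j - 8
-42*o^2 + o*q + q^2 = (-6*o + q)*(7*o + q)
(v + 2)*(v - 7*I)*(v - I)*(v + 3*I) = v^4 + 2*v^3 - 5*I*v^3 + 17*v^2 - 10*I*v^2 + 34*v - 21*I*v - 42*I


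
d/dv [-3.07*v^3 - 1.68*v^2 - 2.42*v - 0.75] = -9.21*v^2 - 3.36*v - 2.42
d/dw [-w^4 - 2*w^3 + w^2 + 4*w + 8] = -4*w^3 - 6*w^2 + 2*w + 4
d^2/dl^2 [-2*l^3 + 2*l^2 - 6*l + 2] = 4 - 12*l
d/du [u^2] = 2*u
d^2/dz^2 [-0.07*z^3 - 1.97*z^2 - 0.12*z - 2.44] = -0.42*z - 3.94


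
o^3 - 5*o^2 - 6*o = o*(o - 6)*(o + 1)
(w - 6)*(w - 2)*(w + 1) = w^3 - 7*w^2 + 4*w + 12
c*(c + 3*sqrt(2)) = c^2 + 3*sqrt(2)*c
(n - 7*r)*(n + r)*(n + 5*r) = n^3 - n^2*r - 37*n*r^2 - 35*r^3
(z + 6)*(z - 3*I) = z^2 + 6*z - 3*I*z - 18*I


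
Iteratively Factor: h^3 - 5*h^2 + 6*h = (h - 3)*(h^2 - 2*h) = h*(h - 3)*(h - 2)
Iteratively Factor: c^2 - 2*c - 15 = (c + 3)*(c - 5)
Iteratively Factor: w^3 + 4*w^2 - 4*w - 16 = (w - 2)*(w^2 + 6*w + 8) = (w - 2)*(w + 4)*(w + 2)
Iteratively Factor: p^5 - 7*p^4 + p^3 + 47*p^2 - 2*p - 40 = (p - 4)*(p^4 - 3*p^3 - 11*p^2 + 3*p + 10) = (p - 4)*(p + 2)*(p^3 - 5*p^2 - p + 5) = (p - 4)*(p + 1)*(p + 2)*(p^2 - 6*p + 5) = (p - 4)*(p - 1)*(p + 1)*(p + 2)*(p - 5)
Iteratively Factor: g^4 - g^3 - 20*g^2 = (g)*(g^3 - g^2 - 20*g) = g*(g + 4)*(g^2 - 5*g) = g*(g - 5)*(g + 4)*(g)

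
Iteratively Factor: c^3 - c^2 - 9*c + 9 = (c - 3)*(c^2 + 2*c - 3) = (c - 3)*(c - 1)*(c + 3)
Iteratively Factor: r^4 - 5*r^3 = (r)*(r^3 - 5*r^2) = r^2*(r^2 - 5*r) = r^2*(r - 5)*(r)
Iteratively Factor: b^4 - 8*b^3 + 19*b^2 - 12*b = (b - 4)*(b^3 - 4*b^2 + 3*b) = (b - 4)*(b - 3)*(b^2 - b) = b*(b - 4)*(b - 3)*(b - 1)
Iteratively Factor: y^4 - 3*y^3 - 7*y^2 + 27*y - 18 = (y - 1)*(y^3 - 2*y^2 - 9*y + 18) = (y - 1)*(y + 3)*(y^2 - 5*y + 6) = (y - 2)*(y - 1)*(y + 3)*(y - 3)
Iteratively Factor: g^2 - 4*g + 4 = (g - 2)*(g - 2)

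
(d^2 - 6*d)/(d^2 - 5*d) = (d - 6)/(d - 5)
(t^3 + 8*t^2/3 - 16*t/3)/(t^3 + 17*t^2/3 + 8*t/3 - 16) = t/(t + 3)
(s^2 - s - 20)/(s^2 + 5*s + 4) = (s - 5)/(s + 1)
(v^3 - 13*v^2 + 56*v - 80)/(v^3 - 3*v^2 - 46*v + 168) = (v^2 - 9*v + 20)/(v^2 + v - 42)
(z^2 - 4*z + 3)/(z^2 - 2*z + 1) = (z - 3)/(z - 1)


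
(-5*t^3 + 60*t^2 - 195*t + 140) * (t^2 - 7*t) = -5*t^5 + 95*t^4 - 615*t^3 + 1505*t^2 - 980*t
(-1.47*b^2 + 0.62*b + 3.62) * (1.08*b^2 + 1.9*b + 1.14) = -1.5876*b^4 - 2.1234*b^3 + 3.4118*b^2 + 7.5848*b + 4.1268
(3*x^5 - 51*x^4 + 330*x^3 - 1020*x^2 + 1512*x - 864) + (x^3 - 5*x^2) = 3*x^5 - 51*x^4 + 331*x^3 - 1025*x^2 + 1512*x - 864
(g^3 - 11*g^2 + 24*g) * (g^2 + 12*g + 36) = g^5 + g^4 - 72*g^3 - 108*g^2 + 864*g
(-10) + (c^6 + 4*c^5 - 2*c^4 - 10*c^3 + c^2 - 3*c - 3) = c^6 + 4*c^5 - 2*c^4 - 10*c^3 + c^2 - 3*c - 13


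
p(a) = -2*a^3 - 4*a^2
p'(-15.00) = -1230.00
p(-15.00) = 5850.00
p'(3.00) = -78.00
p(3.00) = -90.00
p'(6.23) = -282.72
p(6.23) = -638.86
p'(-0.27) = 1.72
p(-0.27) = -0.25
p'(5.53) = -227.73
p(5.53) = -460.55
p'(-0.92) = 2.28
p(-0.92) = -1.83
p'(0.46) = -4.95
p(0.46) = -1.04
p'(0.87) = -11.50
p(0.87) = -4.34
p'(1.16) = -17.35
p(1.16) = -8.50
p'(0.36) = -3.66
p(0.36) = -0.61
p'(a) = -6*a^2 - 8*a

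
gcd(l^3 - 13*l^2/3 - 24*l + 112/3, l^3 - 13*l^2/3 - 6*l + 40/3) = l - 4/3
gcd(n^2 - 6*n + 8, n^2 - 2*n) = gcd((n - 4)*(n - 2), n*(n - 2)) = n - 2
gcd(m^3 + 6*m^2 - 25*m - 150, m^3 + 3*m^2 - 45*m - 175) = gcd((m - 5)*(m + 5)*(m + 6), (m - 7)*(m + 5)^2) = m + 5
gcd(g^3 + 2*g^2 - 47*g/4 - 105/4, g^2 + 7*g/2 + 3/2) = g + 3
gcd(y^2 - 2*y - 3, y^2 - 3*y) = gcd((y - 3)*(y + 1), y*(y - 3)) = y - 3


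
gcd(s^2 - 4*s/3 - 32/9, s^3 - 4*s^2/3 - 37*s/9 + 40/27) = s - 8/3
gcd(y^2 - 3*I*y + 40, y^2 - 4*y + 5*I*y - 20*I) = y + 5*I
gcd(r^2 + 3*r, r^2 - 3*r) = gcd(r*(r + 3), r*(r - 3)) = r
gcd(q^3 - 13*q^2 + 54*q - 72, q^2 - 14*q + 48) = q - 6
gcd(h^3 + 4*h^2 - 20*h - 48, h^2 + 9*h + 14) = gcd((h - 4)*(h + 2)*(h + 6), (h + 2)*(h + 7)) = h + 2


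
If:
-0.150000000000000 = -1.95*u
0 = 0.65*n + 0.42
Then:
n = -0.65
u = 0.08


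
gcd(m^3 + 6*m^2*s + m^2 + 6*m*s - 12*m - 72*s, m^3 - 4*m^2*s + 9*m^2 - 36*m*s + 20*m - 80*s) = m + 4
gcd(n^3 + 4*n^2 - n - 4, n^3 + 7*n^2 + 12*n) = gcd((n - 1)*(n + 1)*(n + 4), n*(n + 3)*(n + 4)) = n + 4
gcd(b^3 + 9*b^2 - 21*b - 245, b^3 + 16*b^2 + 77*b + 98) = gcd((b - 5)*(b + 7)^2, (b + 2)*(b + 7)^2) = b^2 + 14*b + 49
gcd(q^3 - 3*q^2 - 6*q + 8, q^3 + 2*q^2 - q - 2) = q^2 + q - 2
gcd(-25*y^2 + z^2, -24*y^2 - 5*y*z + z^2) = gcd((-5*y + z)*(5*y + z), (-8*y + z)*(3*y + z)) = 1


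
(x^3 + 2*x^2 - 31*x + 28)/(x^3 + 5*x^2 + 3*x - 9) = (x^2 + 3*x - 28)/(x^2 + 6*x + 9)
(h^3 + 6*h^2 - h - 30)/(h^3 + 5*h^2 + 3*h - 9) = (h^2 + 3*h - 10)/(h^2 + 2*h - 3)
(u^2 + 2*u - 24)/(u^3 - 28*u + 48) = 1/(u - 2)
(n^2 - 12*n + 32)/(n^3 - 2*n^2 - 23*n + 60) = (n - 8)/(n^2 + 2*n - 15)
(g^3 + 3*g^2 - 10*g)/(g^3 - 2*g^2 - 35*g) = (g - 2)/(g - 7)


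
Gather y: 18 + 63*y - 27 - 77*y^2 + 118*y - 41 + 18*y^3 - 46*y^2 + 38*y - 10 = 18*y^3 - 123*y^2 + 219*y - 60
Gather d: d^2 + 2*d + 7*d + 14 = d^2 + 9*d + 14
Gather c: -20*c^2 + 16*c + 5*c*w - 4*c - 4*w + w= -20*c^2 + c*(5*w + 12) - 3*w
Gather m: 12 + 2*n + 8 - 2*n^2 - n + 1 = -2*n^2 + n + 21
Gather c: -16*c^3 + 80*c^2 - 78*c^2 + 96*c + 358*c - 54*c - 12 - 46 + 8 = -16*c^3 + 2*c^2 + 400*c - 50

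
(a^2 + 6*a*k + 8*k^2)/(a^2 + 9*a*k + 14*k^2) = (a + 4*k)/(a + 7*k)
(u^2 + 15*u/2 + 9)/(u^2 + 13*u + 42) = (u + 3/2)/(u + 7)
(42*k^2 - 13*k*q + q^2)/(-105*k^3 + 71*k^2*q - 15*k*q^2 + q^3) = (-6*k + q)/(15*k^2 - 8*k*q + q^2)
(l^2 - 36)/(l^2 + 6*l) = (l - 6)/l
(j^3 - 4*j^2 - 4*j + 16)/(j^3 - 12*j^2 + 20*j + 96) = (j^2 - 6*j + 8)/(j^2 - 14*j + 48)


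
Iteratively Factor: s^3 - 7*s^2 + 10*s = (s - 5)*(s^2 - 2*s) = s*(s - 5)*(s - 2)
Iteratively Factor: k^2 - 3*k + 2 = (k - 2)*(k - 1)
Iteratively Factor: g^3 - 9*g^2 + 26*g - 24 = (g - 3)*(g^2 - 6*g + 8) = (g - 3)*(g - 2)*(g - 4)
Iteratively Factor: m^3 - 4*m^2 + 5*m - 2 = (m - 1)*(m^2 - 3*m + 2) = (m - 1)^2*(m - 2)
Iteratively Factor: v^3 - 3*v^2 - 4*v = (v - 4)*(v^2 + v) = (v - 4)*(v + 1)*(v)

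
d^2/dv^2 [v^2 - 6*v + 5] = 2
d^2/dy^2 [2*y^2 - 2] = 4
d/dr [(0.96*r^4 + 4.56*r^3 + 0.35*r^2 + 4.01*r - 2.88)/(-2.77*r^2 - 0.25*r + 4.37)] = (-5.3184*r^5 - 13.3512*r^4 + 14.5008*r^3 + 70.8018*r^2 - 12.8962*r + 16.8037)/(7.6729*r^4 + 1.385*r^3 - 24.1473*r^2 - 2.185*r + 19.0969)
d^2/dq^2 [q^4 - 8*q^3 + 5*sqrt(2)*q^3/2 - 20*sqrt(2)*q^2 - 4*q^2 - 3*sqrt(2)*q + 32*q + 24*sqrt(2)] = 12*q^2 - 48*q + 15*sqrt(2)*q - 40*sqrt(2) - 8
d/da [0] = 0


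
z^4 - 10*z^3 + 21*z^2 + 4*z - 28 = (z - 7)*(z - 2)^2*(z + 1)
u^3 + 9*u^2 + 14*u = u*(u + 2)*(u + 7)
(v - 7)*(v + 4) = v^2 - 3*v - 28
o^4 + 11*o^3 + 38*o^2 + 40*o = o*(o + 2)*(o + 4)*(o + 5)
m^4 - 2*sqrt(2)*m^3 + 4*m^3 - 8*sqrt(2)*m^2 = m^2*(m + 4)*(m - 2*sqrt(2))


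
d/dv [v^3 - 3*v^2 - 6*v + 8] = 3*v^2 - 6*v - 6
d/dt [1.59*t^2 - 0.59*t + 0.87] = 3.18*t - 0.59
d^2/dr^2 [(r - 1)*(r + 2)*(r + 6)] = 6*r + 14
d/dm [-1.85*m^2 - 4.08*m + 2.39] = -3.7*m - 4.08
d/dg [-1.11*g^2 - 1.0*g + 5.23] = -2.22*g - 1.0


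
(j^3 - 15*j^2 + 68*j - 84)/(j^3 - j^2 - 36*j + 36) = (j^2 - 9*j + 14)/(j^2 + 5*j - 6)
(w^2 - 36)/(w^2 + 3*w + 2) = (w^2 - 36)/(w^2 + 3*w + 2)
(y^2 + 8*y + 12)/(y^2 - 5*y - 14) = (y + 6)/(y - 7)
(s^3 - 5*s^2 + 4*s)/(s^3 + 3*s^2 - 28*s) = (s - 1)/(s + 7)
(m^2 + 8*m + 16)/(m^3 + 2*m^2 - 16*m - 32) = (m + 4)/(m^2 - 2*m - 8)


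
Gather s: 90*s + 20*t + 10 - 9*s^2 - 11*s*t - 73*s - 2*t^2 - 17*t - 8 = -9*s^2 + s*(17 - 11*t) - 2*t^2 + 3*t + 2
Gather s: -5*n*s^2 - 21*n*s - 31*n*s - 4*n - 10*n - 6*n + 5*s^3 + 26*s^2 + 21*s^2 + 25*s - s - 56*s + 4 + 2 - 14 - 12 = -20*n + 5*s^3 + s^2*(47 - 5*n) + s*(-52*n - 32) - 20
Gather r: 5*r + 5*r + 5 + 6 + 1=10*r + 12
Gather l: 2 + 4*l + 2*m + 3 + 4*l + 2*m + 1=8*l + 4*m + 6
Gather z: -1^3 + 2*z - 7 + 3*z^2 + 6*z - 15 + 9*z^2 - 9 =12*z^2 + 8*z - 32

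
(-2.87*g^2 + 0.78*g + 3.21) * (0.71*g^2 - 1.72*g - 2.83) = -2.0377*g^4 + 5.4902*g^3 + 9.0596*g^2 - 7.7286*g - 9.0843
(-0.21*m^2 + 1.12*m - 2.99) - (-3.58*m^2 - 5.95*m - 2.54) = 3.37*m^2 + 7.07*m - 0.45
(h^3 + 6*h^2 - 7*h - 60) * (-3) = -3*h^3 - 18*h^2 + 21*h + 180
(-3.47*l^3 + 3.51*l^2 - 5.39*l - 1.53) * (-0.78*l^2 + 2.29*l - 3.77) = 2.7066*l^5 - 10.6841*l^4 + 25.324*l^3 - 24.3824*l^2 + 16.8166*l + 5.7681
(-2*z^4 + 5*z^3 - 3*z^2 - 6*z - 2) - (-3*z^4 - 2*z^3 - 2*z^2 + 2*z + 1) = z^4 + 7*z^3 - z^2 - 8*z - 3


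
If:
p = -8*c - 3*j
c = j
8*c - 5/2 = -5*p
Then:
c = -5/94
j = -5/94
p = 55/94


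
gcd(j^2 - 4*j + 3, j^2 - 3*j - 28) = 1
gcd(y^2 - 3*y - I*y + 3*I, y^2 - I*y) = y - I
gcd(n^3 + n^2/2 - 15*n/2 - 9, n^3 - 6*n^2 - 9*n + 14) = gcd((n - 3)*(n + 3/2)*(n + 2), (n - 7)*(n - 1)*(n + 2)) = n + 2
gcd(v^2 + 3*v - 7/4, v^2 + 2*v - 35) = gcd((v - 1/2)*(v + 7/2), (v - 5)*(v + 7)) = 1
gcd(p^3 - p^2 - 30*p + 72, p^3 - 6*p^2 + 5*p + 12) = p^2 - 7*p + 12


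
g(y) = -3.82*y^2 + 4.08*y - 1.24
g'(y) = 4.08 - 7.64*y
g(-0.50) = -4.24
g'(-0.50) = 7.90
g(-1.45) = -15.19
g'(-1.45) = 15.16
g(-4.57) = -99.67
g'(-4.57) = 38.99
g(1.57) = -4.25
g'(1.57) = -7.91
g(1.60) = -4.49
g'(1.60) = -8.14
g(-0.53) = -4.48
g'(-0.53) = 8.13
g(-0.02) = -1.32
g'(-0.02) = 4.23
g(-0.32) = -2.94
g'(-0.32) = 6.52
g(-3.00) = -47.86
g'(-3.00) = 27.00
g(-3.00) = -47.86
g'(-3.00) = 27.00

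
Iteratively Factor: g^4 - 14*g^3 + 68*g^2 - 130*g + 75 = (g - 3)*(g^3 - 11*g^2 + 35*g - 25) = (g - 3)*(g - 1)*(g^2 - 10*g + 25) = (g - 5)*(g - 3)*(g - 1)*(g - 5)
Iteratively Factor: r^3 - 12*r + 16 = (r - 2)*(r^2 + 2*r - 8) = (r - 2)*(r + 4)*(r - 2)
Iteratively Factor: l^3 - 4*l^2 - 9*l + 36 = (l - 3)*(l^2 - l - 12) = (l - 4)*(l - 3)*(l + 3)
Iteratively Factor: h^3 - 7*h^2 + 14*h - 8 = (h - 4)*(h^2 - 3*h + 2) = (h - 4)*(h - 1)*(h - 2)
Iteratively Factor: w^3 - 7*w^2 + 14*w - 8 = (w - 4)*(w^2 - 3*w + 2) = (w - 4)*(w - 2)*(w - 1)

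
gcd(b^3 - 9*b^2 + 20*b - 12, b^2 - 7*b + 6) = b^2 - 7*b + 6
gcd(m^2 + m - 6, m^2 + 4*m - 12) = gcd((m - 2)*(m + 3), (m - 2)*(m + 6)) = m - 2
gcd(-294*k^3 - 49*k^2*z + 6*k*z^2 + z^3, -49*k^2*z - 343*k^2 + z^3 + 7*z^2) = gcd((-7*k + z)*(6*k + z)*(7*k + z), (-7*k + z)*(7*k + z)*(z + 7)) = -49*k^2 + z^2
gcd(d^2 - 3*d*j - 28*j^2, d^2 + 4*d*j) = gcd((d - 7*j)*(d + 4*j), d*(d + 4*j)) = d + 4*j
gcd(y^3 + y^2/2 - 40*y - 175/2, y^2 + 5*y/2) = y + 5/2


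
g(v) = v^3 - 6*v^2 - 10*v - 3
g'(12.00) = 278.00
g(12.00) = 741.00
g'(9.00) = 125.00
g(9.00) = 150.00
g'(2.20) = -21.88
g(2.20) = -43.39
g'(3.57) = -14.61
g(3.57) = -69.67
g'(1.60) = -21.52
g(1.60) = -30.26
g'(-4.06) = 88.17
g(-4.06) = -128.23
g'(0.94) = -18.63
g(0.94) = -16.87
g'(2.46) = -21.37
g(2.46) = -49.02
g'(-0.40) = -4.72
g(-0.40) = -0.02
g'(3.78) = -12.49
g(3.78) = -72.52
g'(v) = 3*v^2 - 12*v - 10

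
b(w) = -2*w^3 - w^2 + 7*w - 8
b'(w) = -6*w^2 - 2*w + 7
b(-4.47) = 119.36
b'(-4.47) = -103.95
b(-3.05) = 18.09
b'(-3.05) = -42.72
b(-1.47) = -14.10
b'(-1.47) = -3.03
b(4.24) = -148.75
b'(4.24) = -109.35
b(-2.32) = -4.65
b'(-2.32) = -20.65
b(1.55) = -7.00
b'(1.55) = -10.52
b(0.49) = -5.05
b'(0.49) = 4.58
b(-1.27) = -14.41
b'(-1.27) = -0.14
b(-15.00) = 6412.00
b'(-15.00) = -1313.00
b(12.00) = -3524.00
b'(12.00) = -881.00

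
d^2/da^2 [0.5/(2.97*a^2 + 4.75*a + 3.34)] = (-8.8209*a^2 - 14.1075*a + 0.5*(5.94*a + 4.75)*(11.88*a + 9.5) - 9.9198)/(2.97*a^2 + 4.75*a + 3.34)^3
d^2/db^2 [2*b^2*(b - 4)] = 12*b - 16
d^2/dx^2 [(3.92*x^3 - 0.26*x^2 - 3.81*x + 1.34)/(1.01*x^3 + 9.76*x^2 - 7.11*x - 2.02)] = (-77.814036*x^6 + 145.579986000001*x^5 - 124.173036*x^4 - 61.851318*x^3 + 921.900348000001*x^2 - 896.2398*x + 295.63452)/(1.030301*x^9 + 29.868528*x^8 + 266.871795*x^7 + 503.007154*x^6 - 1998.145857*x^5 + 989.939364*x^4 + 493.988613*x^3 - 186.871614*x^2 - 87.034932*x - 8.242408)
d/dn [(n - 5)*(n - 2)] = 2*n - 7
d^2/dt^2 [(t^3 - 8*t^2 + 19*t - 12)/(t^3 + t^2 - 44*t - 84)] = 18*(-t^6 + 21*t^5 - 63*t^4 - 253*t^3 + 2244*t^2 + 2724*t - 16768)/(t^9 + 3*t^8 - 129*t^7 - 515*t^6 + 5172*t^5 + 27732*t^4 - 41840*t^3 - 466704*t^2 - 931392*t - 592704)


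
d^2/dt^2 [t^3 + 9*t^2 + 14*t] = 6*t + 18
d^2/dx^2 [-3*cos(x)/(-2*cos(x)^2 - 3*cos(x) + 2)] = 6*(3*(1 - cos(x)^2)^2 - 2*cos(x)^5 - 8*cos(x)^3 + 3*cos(x)^2 + 10*cos(x) + 3)/((cos(x) + 2)^3*(2*cos(x) - 1)^3)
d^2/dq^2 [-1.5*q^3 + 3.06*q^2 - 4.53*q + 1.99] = 6.12 - 9.0*q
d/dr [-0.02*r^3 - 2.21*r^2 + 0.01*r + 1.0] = -0.06*r^2 - 4.42*r + 0.01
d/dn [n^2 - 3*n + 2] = 2*n - 3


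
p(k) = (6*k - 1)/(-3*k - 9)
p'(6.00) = -0.08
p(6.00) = -1.30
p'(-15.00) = -0.04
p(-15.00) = -2.53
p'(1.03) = -0.39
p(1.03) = -0.43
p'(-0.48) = -1.00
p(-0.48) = 0.51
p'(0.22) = -0.61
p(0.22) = -0.03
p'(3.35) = -0.16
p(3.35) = -1.00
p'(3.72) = -0.14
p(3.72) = -1.06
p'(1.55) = -0.31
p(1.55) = -0.61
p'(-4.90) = -1.75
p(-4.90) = -5.33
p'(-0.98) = -1.55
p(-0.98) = 1.14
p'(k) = 6/(-3*k - 9) + 3*(6*k - 1)/(-3*k - 9)^2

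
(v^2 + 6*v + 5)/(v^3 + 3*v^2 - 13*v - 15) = 1/(v - 3)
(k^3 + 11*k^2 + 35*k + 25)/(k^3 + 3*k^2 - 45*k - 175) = (k + 1)/(k - 7)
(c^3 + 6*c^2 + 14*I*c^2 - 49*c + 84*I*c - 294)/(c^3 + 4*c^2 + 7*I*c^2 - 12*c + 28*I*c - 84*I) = (c + 7*I)/(c - 2)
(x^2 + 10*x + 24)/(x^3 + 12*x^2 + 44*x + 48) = 1/(x + 2)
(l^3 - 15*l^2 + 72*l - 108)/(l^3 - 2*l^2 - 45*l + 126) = (l - 6)/(l + 7)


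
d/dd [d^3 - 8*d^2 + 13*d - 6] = 3*d^2 - 16*d + 13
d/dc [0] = 0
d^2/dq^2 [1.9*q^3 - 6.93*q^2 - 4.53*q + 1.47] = 11.4*q - 13.86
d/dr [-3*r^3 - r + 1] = -9*r^2 - 1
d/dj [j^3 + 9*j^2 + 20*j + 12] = 3*j^2 + 18*j + 20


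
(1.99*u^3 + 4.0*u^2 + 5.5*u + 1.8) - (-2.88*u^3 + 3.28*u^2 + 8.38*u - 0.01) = 4.87*u^3 + 0.72*u^2 - 2.88*u + 1.81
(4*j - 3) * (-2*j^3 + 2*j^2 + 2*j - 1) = -8*j^4 + 14*j^3 + 2*j^2 - 10*j + 3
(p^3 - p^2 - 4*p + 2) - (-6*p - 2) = p^3 - p^2 + 2*p + 4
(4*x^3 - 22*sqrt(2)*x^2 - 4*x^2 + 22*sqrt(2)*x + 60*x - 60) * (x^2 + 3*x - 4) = 4*x^5 - 22*sqrt(2)*x^4 + 8*x^4 - 44*sqrt(2)*x^3 + 32*x^3 + 136*x^2 + 154*sqrt(2)*x^2 - 420*x - 88*sqrt(2)*x + 240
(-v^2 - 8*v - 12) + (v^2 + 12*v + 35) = 4*v + 23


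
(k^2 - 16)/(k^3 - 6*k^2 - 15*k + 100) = (k - 4)/(k^2 - 10*k + 25)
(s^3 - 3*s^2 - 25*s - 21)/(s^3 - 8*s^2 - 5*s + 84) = (s + 1)/(s - 4)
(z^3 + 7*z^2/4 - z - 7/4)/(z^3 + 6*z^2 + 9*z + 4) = (4*z^2 + 3*z - 7)/(4*(z^2 + 5*z + 4))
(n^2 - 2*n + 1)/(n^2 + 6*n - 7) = (n - 1)/(n + 7)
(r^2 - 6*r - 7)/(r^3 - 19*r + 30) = (r^2 - 6*r - 7)/(r^3 - 19*r + 30)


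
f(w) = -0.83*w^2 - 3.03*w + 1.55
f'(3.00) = -8.01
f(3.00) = -15.01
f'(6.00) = -12.99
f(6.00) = -46.51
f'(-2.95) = 1.87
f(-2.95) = 3.27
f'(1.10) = -4.86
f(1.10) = -2.79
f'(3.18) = -8.31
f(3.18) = -16.48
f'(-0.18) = -2.73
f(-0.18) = 2.07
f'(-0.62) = -2.00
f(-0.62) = 3.11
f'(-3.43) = 2.66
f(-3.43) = 2.18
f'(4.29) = -10.15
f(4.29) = -26.72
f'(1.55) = -5.60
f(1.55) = -5.14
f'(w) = -1.66*w - 3.03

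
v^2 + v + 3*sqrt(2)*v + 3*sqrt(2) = (v + 1)*(v + 3*sqrt(2))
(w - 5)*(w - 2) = w^2 - 7*w + 10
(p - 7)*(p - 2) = p^2 - 9*p + 14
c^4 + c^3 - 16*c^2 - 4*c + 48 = (c - 3)*(c - 2)*(c + 2)*(c + 4)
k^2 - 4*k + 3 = (k - 3)*(k - 1)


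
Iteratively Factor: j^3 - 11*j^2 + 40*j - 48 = (j - 4)*(j^2 - 7*j + 12) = (j - 4)*(j - 3)*(j - 4)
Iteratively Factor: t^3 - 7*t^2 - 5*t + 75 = (t - 5)*(t^2 - 2*t - 15) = (t - 5)*(t + 3)*(t - 5)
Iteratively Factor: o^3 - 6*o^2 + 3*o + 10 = (o - 2)*(o^2 - 4*o - 5) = (o - 5)*(o - 2)*(o + 1)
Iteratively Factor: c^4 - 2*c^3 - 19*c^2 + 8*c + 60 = (c + 2)*(c^3 - 4*c^2 - 11*c + 30) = (c - 2)*(c + 2)*(c^2 - 2*c - 15) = (c - 5)*(c - 2)*(c + 2)*(c + 3)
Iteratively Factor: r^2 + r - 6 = (r + 3)*(r - 2)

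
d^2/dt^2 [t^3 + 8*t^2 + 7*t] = 6*t + 16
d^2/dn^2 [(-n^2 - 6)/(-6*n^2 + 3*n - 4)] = 4*(9*n^3 + 288*n^2 - 162*n - 37)/(216*n^6 - 324*n^5 + 594*n^4 - 459*n^3 + 396*n^2 - 144*n + 64)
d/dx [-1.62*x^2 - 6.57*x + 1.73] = -3.24*x - 6.57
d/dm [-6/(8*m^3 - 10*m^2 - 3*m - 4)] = 6*(24*m^2 - 20*m - 3)/(-8*m^3 + 10*m^2 + 3*m + 4)^2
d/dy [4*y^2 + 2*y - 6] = 8*y + 2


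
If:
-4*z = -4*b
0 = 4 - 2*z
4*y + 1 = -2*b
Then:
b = 2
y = -5/4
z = 2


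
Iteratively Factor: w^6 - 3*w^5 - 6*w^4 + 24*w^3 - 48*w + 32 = (w - 2)*(w^5 - w^4 - 8*w^3 + 8*w^2 + 16*w - 16) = (w - 2)*(w - 1)*(w^4 - 8*w^2 + 16) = (w - 2)^2*(w - 1)*(w^3 + 2*w^2 - 4*w - 8) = (w - 2)^2*(w - 1)*(w + 2)*(w^2 - 4) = (w - 2)^2*(w - 1)*(w + 2)^2*(w - 2)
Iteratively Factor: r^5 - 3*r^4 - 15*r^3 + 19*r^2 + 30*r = (r + 1)*(r^4 - 4*r^3 - 11*r^2 + 30*r) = (r + 1)*(r + 3)*(r^3 - 7*r^2 + 10*r) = r*(r + 1)*(r + 3)*(r^2 - 7*r + 10) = r*(r - 5)*(r + 1)*(r + 3)*(r - 2)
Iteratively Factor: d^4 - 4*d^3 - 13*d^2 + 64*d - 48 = (d - 4)*(d^3 - 13*d + 12) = (d - 4)*(d + 4)*(d^2 - 4*d + 3) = (d - 4)*(d - 3)*(d + 4)*(d - 1)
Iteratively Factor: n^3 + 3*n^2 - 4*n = (n - 1)*(n^2 + 4*n) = n*(n - 1)*(n + 4)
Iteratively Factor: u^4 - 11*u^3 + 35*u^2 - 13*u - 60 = (u + 1)*(u^3 - 12*u^2 + 47*u - 60) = (u - 4)*(u + 1)*(u^2 - 8*u + 15) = (u - 4)*(u - 3)*(u + 1)*(u - 5)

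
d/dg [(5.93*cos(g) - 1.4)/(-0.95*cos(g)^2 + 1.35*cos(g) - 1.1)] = (-5.6335*cos(g)^2 + 2.66*cos(g) + 4.633)*sin(g)/(0.9025*cos(g)^4 - 2.565*cos(g)^3 + 3.9125*cos(g)^2 - 2.97*cos(g) + 1.21)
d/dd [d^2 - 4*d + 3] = 2*d - 4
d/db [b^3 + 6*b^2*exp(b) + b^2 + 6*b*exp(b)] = 6*b^2*exp(b) + 3*b^2 + 18*b*exp(b) + 2*b + 6*exp(b)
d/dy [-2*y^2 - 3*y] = -4*y - 3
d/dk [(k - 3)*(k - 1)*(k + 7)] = 3*k^2 + 6*k - 25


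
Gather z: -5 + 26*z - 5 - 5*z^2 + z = -5*z^2 + 27*z - 10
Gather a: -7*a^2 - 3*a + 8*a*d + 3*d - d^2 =-7*a^2 + a*(8*d - 3) - d^2 + 3*d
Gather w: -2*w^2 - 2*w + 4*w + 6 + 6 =-2*w^2 + 2*w + 12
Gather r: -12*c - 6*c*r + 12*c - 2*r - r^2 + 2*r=-6*c*r - r^2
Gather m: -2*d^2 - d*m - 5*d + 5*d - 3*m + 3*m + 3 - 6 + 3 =-2*d^2 - d*m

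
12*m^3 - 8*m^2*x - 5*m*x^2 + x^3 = (-6*m + x)*(-m + x)*(2*m + x)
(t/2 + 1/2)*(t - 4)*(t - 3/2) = t^3/2 - 9*t^2/4 + t/4 + 3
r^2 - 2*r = r*(r - 2)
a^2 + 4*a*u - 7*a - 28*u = (a - 7)*(a + 4*u)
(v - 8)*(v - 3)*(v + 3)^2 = v^4 - 5*v^3 - 33*v^2 + 45*v + 216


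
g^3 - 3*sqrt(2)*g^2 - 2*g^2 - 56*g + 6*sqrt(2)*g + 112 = (g - 2)*(g - 7*sqrt(2))*(g + 4*sqrt(2))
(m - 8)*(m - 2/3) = m^2 - 26*m/3 + 16/3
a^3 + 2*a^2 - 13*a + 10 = (a - 2)*(a - 1)*(a + 5)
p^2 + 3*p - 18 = (p - 3)*(p + 6)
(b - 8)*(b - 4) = b^2 - 12*b + 32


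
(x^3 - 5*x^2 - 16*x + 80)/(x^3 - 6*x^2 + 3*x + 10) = (x^2 - 16)/(x^2 - x - 2)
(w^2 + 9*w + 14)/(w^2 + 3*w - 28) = (w + 2)/(w - 4)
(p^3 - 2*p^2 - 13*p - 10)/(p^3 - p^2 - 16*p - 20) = (p + 1)/(p + 2)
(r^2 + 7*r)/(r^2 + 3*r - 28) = r/(r - 4)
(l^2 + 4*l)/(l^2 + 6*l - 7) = l*(l + 4)/(l^2 + 6*l - 7)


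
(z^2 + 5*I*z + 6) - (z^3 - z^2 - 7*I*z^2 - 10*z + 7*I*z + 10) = -z^3 + 2*z^2 + 7*I*z^2 + 10*z - 2*I*z - 4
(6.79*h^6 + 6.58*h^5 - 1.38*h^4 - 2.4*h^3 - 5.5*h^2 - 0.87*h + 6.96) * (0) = 0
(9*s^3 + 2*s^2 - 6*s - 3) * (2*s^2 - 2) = 18*s^5 + 4*s^4 - 30*s^3 - 10*s^2 + 12*s + 6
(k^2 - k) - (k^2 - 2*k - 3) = k + 3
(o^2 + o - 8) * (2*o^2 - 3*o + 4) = 2*o^4 - o^3 - 15*o^2 + 28*o - 32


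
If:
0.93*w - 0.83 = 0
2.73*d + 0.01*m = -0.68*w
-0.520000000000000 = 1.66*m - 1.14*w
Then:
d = -0.22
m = 0.30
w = 0.89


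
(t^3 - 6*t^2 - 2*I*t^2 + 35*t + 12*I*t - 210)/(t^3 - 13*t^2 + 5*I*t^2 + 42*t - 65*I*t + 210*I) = (t - 7*I)/(t - 7)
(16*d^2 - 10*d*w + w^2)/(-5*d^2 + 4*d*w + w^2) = (16*d^2 - 10*d*w + w^2)/(-5*d^2 + 4*d*w + w^2)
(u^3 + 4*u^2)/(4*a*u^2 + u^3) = (u + 4)/(4*a + u)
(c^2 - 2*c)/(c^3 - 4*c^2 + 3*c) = (c - 2)/(c^2 - 4*c + 3)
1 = 1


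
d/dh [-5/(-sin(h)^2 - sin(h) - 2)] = -5*(2*sin(h) + 1)*cos(h)/(sin(h)^2 + sin(h) + 2)^2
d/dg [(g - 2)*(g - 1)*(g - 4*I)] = 3*g^2 + g*(-6 - 8*I) + 2 + 12*I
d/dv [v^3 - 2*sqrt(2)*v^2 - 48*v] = 3*v^2 - 4*sqrt(2)*v - 48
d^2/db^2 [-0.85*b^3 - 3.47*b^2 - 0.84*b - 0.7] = -5.1*b - 6.94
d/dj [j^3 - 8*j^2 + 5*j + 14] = 3*j^2 - 16*j + 5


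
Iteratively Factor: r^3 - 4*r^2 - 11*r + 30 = (r - 2)*(r^2 - 2*r - 15) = (r - 5)*(r - 2)*(r + 3)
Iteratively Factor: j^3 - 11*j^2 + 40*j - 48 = (j - 3)*(j^2 - 8*j + 16) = (j - 4)*(j - 3)*(j - 4)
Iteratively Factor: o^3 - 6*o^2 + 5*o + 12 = (o + 1)*(o^2 - 7*o + 12) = (o - 4)*(o + 1)*(o - 3)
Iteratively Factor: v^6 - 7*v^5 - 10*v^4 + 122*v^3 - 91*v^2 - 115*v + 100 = (v - 1)*(v^5 - 6*v^4 - 16*v^3 + 106*v^2 + 15*v - 100) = (v - 1)^2*(v^4 - 5*v^3 - 21*v^2 + 85*v + 100) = (v - 5)*(v - 1)^2*(v^3 - 21*v - 20) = (v - 5)*(v - 1)^2*(v + 4)*(v^2 - 4*v - 5) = (v - 5)*(v - 1)^2*(v + 1)*(v + 4)*(v - 5)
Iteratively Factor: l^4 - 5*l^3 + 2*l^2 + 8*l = (l - 2)*(l^3 - 3*l^2 - 4*l) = l*(l - 2)*(l^2 - 3*l - 4) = l*(l - 4)*(l - 2)*(l + 1)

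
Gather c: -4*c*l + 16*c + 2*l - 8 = c*(16 - 4*l) + 2*l - 8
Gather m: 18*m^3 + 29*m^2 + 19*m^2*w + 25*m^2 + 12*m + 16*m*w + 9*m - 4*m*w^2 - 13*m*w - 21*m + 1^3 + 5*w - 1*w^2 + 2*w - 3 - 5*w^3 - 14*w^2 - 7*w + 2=18*m^3 + m^2*(19*w + 54) + m*(-4*w^2 + 3*w) - 5*w^3 - 15*w^2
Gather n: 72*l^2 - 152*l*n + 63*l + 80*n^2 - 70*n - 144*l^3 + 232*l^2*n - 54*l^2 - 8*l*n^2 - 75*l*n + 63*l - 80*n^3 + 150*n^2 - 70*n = -144*l^3 + 18*l^2 + 126*l - 80*n^3 + n^2*(230 - 8*l) + n*(232*l^2 - 227*l - 140)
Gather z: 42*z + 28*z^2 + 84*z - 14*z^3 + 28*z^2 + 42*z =-14*z^3 + 56*z^2 + 168*z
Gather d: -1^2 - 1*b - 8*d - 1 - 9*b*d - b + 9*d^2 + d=-2*b + 9*d^2 + d*(-9*b - 7) - 2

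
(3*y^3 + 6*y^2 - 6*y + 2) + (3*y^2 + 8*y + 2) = 3*y^3 + 9*y^2 + 2*y + 4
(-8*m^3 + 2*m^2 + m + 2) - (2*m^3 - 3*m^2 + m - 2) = -10*m^3 + 5*m^2 + 4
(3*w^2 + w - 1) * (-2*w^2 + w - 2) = -6*w^4 + w^3 - 3*w^2 - 3*w + 2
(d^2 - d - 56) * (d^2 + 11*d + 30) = d^4 + 10*d^3 - 37*d^2 - 646*d - 1680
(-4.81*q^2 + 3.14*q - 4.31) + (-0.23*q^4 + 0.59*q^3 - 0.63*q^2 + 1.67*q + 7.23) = -0.23*q^4 + 0.59*q^3 - 5.44*q^2 + 4.81*q + 2.92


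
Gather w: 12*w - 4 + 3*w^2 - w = 3*w^2 + 11*w - 4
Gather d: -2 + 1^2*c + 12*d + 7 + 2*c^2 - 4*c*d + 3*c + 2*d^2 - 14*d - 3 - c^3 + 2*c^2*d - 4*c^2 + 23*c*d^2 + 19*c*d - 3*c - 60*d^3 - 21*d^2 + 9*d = -c^3 - 2*c^2 + c - 60*d^3 + d^2*(23*c - 19) + d*(2*c^2 + 15*c + 7) + 2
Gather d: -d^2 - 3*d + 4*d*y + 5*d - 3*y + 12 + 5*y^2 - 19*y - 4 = -d^2 + d*(4*y + 2) + 5*y^2 - 22*y + 8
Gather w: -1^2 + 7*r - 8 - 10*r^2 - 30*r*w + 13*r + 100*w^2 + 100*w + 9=-10*r^2 + 20*r + 100*w^2 + w*(100 - 30*r)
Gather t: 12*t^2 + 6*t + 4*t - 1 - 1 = 12*t^2 + 10*t - 2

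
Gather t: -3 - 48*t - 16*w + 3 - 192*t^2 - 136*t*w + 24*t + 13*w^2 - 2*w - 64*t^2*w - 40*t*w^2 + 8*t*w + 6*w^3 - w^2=t^2*(-64*w - 192) + t*(-40*w^2 - 128*w - 24) + 6*w^3 + 12*w^2 - 18*w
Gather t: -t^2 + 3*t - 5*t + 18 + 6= -t^2 - 2*t + 24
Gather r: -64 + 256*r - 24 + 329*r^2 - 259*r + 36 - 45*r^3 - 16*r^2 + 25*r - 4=-45*r^3 + 313*r^2 + 22*r - 56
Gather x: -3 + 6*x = 6*x - 3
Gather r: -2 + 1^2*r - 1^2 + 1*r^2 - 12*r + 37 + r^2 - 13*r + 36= 2*r^2 - 24*r + 70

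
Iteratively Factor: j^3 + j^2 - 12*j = (j - 3)*(j^2 + 4*j) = j*(j - 3)*(j + 4)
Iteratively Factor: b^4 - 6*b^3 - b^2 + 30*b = (b - 5)*(b^3 - b^2 - 6*b) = (b - 5)*(b + 2)*(b^2 - 3*b) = (b - 5)*(b - 3)*(b + 2)*(b)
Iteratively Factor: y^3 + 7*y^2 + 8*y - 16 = (y + 4)*(y^2 + 3*y - 4) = (y - 1)*(y + 4)*(y + 4)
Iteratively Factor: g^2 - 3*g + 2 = (g - 2)*(g - 1)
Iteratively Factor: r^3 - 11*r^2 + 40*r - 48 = (r - 3)*(r^2 - 8*r + 16) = (r - 4)*(r - 3)*(r - 4)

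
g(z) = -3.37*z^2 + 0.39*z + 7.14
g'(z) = 0.39 - 6.74*z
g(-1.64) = -2.56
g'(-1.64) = 11.44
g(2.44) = -11.97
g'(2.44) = -16.06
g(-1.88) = -5.50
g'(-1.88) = 13.06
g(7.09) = -159.50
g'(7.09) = -47.40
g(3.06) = -23.22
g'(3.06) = -20.23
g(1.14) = 3.20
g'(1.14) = -7.29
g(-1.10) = 2.63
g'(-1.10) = 7.80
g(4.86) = -70.56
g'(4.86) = -32.37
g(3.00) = -22.02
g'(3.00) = -19.83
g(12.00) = -473.46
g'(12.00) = -80.49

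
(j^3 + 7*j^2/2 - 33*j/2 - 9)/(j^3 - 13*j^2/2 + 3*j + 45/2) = (2*j^2 + 13*j + 6)/(2*j^2 - 7*j - 15)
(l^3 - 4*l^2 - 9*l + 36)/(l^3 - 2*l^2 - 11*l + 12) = (l - 3)/(l - 1)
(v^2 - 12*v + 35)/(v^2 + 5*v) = (v^2 - 12*v + 35)/(v*(v + 5))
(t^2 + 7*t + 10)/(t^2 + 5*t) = (t + 2)/t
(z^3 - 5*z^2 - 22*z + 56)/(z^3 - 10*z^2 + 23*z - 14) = (z + 4)/(z - 1)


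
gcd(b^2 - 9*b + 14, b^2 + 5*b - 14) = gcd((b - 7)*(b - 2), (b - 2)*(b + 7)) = b - 2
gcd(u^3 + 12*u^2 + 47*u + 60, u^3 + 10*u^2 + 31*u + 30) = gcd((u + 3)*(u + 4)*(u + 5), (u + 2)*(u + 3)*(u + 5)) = u^2 + 8*u + 15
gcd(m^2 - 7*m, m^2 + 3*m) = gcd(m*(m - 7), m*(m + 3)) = m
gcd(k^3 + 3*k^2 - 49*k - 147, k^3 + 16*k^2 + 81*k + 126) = k^2 + 10*k + 21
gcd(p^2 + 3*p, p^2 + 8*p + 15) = p + 3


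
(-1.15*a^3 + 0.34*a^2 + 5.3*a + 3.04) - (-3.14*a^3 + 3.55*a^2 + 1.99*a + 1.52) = 1.99*a^3 - 3.21*a^2 + 3.31*a + 1.52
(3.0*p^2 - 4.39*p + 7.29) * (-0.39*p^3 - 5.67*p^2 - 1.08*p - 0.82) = -1.17*p^5 - 15.2979*p^4 + 18.8082*p^3 - 39.0531*p^2 - 4.2734*p - 5.9778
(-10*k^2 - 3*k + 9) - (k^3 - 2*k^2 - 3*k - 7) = -k^3 - 8*k^2 + 16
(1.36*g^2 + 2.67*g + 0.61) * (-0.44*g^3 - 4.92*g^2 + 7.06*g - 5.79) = -0.5984*g^5 - 7.866*g^4 - 3.8032*g^3 + 7.9746*g^2 - 11.1527*g - 3.5319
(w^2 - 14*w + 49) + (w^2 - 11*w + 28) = 2*w^2 - 25*w + 77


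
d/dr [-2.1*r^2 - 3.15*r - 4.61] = -4.2*r - 3.15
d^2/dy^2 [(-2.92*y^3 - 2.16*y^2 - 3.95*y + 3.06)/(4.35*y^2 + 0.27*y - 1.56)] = (-184.469886*y^3 + 266.849964*y^2 - 181.901052*y + 28.135836)/(82.312875*y^6 + 15.327225*y^5 - 87.605955*y^4 - 10.973637*y^3 + 31.417308*y^2 + 1.971216*y - 3.796416)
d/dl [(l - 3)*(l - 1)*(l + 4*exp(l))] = 4*l^2*exp(l) + 3*l^2 - 8*l*exp(l) - 8*l - 4*exp(l) + 3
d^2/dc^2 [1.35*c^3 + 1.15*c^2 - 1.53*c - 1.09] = 8.1*c + 2.3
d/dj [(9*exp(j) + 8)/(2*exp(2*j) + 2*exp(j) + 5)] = (-18*exp(2*j) - 32*exp(j) + 29)*exp(j)/(4*exp(4*j) + 8*exp(3*j) + 24*exp(2*j) + 20*exp(j) + 25)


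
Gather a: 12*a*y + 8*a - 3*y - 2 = a*(12*y + 8) - 3*y - 2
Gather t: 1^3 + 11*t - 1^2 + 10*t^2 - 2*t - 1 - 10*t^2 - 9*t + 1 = 0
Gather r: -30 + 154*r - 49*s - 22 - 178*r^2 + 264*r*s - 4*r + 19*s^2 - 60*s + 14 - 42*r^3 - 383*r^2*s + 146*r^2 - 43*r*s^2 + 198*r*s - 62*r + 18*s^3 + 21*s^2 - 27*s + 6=-42*r^3 + r^2*(-383*s - 32) + r*(-43*s^2 + 462*s + 88) + 18*s^3 + 40*s^2 - 136*s - 32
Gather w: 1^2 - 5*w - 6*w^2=-6*w^2 - 5*w + 1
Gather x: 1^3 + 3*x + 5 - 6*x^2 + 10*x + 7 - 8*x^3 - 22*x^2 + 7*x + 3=-8*x^3 - 28*x^2 + 20*x + 16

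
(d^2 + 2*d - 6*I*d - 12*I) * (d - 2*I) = d^3 + 2*d^2 - 8*I*d^2 - 12*d - 16*I*d - 24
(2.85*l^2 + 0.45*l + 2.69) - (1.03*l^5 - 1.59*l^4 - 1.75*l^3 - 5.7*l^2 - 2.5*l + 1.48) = -1.03*l^5 + 1.59*l^4 + 1.75*l^3 + 8.55*l^2 + 2.95*l + 1.21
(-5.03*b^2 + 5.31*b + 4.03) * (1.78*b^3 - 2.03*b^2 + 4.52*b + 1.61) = -8.9534*b^5 + 19.6627*b^4 - 26.3415*b^3 + 7.722*b^2 + 26.7647*b + 6.4883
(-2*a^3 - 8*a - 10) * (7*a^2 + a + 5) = -14*a^5 - 2*a^4 - 66*a^3 - 78*a^2 - 50*a - 50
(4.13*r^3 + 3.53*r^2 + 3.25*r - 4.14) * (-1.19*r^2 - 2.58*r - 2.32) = -4.9147*r^5 - 14.8561*r^4 - 22.5565*r^3 - 11.648*r^2 + 3.1412*r + 9.6048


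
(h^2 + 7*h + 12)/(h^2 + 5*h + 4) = (h + 3)/(h + 1)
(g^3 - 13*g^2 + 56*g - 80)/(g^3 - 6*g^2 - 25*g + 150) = (g^2 - 8*g + 16)/(g^2 - g - 30)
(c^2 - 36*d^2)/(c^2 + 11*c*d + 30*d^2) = (c - 6*d)/(c + 5*d)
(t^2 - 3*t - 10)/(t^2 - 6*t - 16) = (t - 5)/(t - 8)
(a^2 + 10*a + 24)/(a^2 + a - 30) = (a + 4)/(a - 5)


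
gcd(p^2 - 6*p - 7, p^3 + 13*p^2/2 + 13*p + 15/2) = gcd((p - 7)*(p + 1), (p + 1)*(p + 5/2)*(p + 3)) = p + 1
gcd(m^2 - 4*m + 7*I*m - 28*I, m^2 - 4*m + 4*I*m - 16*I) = m - 4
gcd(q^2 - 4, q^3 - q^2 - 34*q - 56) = q + 2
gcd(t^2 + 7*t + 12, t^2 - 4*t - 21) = t + 3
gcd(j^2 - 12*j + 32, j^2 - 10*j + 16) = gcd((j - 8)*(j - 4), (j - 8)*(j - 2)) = j - 8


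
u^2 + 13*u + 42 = (u + 6)*(u + 7)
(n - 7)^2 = n^2 - 14*n + 49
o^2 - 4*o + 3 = (o - 3)*(o - 1)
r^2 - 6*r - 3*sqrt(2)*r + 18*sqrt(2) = (r - 6)*(r - 3*sqrt(2))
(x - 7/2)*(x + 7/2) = x^2 - 49/4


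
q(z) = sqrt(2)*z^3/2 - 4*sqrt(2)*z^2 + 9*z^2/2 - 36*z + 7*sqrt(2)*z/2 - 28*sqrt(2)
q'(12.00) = 246.66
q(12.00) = 643.09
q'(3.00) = -18.90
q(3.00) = -124.07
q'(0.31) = -31.56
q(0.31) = -49.31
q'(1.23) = -30.69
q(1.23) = -78.22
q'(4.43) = 0.33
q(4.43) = -138.38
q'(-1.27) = -24.69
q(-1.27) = -3.48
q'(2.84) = -20.51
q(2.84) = -120.91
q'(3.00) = -18.90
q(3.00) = -124.07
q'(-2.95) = -5.76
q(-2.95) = 23.78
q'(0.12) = -31.30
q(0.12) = -43.34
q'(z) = 3*sqrt(2)*z^2/2 - 8*sqrt(2)*z + 9*z - 36 + 7*sqrt(2)/2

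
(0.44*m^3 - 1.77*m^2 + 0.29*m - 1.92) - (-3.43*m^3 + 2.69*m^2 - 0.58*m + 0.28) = 3.87*m^3 - 4.46*m^2 + 0.87*m - 2.2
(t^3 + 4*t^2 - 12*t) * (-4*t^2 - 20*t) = -4*t^5 - 36*t^4 - 32*t^3 + 240*t^2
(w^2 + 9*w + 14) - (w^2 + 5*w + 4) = 4*w + 10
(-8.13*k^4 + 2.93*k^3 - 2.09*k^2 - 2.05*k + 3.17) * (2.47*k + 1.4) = -20.0811*k^5 - 4.1449*k^4 - 1.0603*k^3 - 7.9895*k^2 + 4.9599*k + 4.438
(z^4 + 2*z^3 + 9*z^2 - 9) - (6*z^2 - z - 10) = z^4 + 2*z^3 + 3*z^2 + z + 1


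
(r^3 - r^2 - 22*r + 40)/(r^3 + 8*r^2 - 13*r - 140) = (r - 2)/(r + 7)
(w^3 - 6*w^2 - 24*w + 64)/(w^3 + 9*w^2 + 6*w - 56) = (w - 8)/(w + 7)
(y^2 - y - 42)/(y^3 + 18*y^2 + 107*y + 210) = (y - 7)/(y^2 + 12*y + 35)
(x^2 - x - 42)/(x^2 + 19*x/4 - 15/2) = 4*(x - 7)/(4*x - 5)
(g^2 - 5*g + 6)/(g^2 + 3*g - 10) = (g - 3)/(g + 5)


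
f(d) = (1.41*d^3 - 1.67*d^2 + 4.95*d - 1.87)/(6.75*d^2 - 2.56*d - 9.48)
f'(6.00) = 0.18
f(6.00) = 1.25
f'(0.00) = -0.58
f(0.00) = 0.20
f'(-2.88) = 0.01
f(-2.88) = -1.18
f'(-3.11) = 0.05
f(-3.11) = -1.19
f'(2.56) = -0.09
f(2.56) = 0.83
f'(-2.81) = -0.00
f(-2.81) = -1.18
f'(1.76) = -2.38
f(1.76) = 1.35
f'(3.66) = 0.11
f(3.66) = 0.88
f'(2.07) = -0.60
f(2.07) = 0.97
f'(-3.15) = 0.06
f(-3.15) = -1.19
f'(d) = (2.56 - 13.5*d)*(1.41*d^3 - 1.67*d^2 + 4.95*d - 1.87)/(6.75*d^2 - 2.56*d - 9.48)^2 + (4.23*d^2 - 3.34*d + 4.95)/(6.75*d^2 - 2.56*d - 9.48) = (9.5175*d^4 - 7.2192*d^3 - 69.2377*d^2 + 56.9082*d - 51.7132)/(45.5625*d^4 - 34.56*d^3 - 121.4264*d^2 + 48.5376*d + 89.8704)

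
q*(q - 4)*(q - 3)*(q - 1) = q^4 - 8*q^3 + 19*q^2 - 12*q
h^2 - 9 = (h - 3)*(h + 3)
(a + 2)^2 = a^2 + 4*a + 4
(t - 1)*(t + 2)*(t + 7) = t^3 + 8*t^2 + 5*t - 14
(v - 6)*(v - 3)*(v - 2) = v^3 - 11*v^2 + 36*v - 36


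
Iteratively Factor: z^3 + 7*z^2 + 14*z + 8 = (z + 2)*(z^2 + 5*z + 4) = (z + 1)*(z + 2)*(z + 4)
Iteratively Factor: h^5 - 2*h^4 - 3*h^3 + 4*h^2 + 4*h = (h + 1)*(h^4 - 3*h^3 + 4*h) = (h - 2)*(h + 1)*(h^3 - h^2 - 2*h) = (h - 2)*(h + 1)^2*(h^2 - 2*h) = h*(h - 2)*(h + 1)^2*(h - 2)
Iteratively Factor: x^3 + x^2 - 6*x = (x - 2)*(x^2 + 3*x) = (x - 2)*(x + 3)*(x)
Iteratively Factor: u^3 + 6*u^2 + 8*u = (u + 4)*(u^2 + 2*u) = (u + 2)*(u + 4)*(u)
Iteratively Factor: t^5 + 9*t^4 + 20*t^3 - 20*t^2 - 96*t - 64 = (t + 4)*(t^4 + 5*t^3 - 20*t - 16) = (t - 2)*(t + 4)*(t^3 + 7*t^2 + 14*t + 8) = (t - 2)*(t + 2)*(t + 4)*(t^2 + 5*t + 4) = (t - 2)*(t + 2)*(t + 4)^2*(t + 1)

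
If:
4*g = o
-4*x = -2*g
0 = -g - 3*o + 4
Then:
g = 4/13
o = 16/13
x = 2/13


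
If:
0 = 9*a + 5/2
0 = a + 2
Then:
No Solution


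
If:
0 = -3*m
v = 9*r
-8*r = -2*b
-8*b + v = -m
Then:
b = 0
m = 0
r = 0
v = 0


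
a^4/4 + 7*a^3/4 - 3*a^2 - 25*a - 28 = (a/2 + 1)^2*(a - 4)*(a + 7)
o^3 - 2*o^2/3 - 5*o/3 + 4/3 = (o - 1)^2*(o + 4/3)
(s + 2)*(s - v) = s^2 - s*v + 2*s - 2*v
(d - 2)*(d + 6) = d^2 + 4*d - 12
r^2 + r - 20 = (r - 4)*(r + 5)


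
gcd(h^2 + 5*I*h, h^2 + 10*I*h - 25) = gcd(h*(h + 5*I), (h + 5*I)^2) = h + 5*I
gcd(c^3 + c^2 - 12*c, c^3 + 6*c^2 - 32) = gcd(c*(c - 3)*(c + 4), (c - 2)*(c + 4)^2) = c + 4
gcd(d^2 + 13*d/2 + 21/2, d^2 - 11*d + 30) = 1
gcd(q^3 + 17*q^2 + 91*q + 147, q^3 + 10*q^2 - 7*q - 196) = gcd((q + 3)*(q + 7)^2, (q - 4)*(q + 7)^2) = q^2 + 14*q + 49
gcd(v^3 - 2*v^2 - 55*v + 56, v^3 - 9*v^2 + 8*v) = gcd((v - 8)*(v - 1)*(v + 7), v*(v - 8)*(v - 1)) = v^2 - 9*v + 8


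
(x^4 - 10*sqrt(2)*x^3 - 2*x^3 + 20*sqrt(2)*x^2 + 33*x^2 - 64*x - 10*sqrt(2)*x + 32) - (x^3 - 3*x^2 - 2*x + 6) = x^4 - 10*sqrt(2)*x^3 - 3*x^3 + 20*sqrt(2)*x^2 + 36*x^2 - 62*x - 10*sqrt(2)*x + 26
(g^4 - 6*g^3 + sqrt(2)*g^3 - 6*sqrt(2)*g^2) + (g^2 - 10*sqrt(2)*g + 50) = g^4 - 6*g^3 + sqrt(2)*g^3 - 6*sqrt(2)*g^2 + g^2 - 10*sqrt(2)*g + 50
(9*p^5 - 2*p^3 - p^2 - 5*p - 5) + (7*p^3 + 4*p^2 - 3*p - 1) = 9*p^5 + 5*p^3 + 3*p^2 - 8*p - 6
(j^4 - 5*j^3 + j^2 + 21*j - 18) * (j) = j^5 - 5*j^4 + j^3 + 21*j^2 - 18*j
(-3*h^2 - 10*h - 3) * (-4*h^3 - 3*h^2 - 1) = 12*h^5 + 49*h^4 + 42*h^3 + 12*h^2 + 10*h + 3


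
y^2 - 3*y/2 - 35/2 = (y - 5)*(y + 7/2)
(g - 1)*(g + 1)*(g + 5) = g^3 + 5*g^2 - g - 5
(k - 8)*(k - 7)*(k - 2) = k^3 - 17*k^2 + 86*k - 112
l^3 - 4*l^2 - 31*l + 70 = (l - 7)*(l - 2)*(l + 5)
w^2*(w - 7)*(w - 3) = w^4 - 10*w^3 + 21*w^2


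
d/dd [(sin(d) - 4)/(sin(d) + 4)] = 8*cos(d)/(sin(d) + 4)^2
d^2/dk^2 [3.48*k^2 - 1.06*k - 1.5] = 6.96000000000000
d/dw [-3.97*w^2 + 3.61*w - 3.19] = 3.61 - 7.94*w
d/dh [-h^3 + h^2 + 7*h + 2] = -3*h^2 + 2*h + 7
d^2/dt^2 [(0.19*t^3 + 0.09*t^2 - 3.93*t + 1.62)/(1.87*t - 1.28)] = (1.328822*t^3 - 2.728704*t^2 + 1.867776*t - 7.188828)/(6.539203*t^3 - 13.428096*t^2 + 9.191424*t - 2.097152)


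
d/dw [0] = 0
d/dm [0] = 0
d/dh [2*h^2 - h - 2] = 4*h - 1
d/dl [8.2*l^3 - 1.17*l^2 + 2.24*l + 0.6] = 24.6*l^2 - 2.34*l + 2.24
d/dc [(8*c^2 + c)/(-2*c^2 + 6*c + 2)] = (25*c^2 + 16*c + 1)/(2*(c^4 - 6*c^3 + 7*c^2 + 6*c + 1))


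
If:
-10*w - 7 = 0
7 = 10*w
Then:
No Solution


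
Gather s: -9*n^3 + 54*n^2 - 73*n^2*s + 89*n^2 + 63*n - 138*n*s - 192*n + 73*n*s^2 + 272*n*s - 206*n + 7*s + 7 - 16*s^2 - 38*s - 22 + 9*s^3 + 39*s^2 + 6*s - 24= -9*n^3 + 143*n^2 - 335*n + 9*s^3 + s^2*(73*n + 23) + s*(-73*n^2 + 134*n - 25) - 39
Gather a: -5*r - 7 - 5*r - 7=-10*r - 14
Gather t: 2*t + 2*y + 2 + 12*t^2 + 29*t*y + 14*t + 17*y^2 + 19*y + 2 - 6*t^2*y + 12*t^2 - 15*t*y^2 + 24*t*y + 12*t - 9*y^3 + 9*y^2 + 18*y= t^2*(24 - 6*y) + t*(-15*y^2 + 53*y + 28) - 9*y^3 + 26*y^2 + 39*y + 4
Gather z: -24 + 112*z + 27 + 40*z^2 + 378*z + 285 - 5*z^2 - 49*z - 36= 35*z^2 + 441*z + 252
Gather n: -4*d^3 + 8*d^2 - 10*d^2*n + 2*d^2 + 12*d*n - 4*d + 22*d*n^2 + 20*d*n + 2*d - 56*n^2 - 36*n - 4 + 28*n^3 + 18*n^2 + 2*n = -4*d^3 + 10*d^2 - 2*d + 28*n^3 + n^2*(22*d - 38) + n*(-10*d^2 + 32*d - 34) - 4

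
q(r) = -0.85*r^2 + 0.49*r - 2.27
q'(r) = 0.49 - 1.7*r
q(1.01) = -2.64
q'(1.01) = -1.23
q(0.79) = -2.41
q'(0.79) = -0.85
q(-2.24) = -7.63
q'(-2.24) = 4.30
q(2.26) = -5.50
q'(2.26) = -3.35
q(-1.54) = -5.04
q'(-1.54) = 3.11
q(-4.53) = -21.93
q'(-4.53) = 8.19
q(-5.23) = -28.08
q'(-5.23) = 9.38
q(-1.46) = -4.80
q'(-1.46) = 2.97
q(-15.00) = -200.87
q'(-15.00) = 25.99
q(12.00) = -118.79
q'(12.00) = -19.91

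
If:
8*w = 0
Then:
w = 0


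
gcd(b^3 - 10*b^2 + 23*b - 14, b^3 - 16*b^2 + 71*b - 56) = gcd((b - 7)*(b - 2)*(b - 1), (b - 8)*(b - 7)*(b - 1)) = b^2 - 8*b + 7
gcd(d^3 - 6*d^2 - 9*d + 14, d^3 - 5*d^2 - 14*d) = d^2 - 5*d - 14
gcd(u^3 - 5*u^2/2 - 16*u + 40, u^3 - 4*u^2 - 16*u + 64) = u^2 - 16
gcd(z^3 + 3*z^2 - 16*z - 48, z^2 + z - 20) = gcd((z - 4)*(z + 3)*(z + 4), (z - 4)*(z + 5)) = z - 4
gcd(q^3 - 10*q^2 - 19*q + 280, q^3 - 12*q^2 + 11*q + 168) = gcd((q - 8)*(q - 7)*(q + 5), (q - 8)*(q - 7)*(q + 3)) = q^2 - 15*q + 56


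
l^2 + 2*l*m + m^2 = (l + m)^2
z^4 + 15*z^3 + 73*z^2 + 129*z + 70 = (z + 1)*(z + 2)*(z + 5)*(z + 7)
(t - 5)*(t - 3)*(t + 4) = t^3 - 4*t^2 - 17*t + 60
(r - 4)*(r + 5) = r^2 + r - 20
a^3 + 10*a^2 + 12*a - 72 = (a - 2)*(a + 6)^2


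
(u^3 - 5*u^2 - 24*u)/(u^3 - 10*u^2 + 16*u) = (u + 3)/(u - 2)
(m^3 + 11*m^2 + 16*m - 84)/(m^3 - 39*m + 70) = (m + 6)/(m - 5)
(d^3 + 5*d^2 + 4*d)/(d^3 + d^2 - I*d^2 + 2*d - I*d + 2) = d*(d + 4)/(d^2 - I*d + 2)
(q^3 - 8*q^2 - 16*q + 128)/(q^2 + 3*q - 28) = (q^2 - 4*q - 32)/(q + 7)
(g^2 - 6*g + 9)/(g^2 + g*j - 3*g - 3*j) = (g - 3)/(g + j)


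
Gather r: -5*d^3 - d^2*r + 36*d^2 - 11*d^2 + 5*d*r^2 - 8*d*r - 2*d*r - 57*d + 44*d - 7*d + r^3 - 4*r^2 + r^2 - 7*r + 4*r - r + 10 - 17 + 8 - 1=-5*d^3 + 25*d^2 - 20*d + r^3 + r^2*(5*d - 3) + r*(-d^2 - 10*d - 4)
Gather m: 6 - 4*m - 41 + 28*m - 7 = 24*m - 42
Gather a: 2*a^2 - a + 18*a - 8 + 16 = 2*a^2 + 17*a + 8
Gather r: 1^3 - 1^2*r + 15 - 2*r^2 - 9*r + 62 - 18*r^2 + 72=-20*r^2 - 10*r + 150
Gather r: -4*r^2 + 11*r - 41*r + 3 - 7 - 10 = -4*r^2 - 30*r - 14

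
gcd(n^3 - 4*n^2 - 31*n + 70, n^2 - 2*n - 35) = n^2 - 2*n - 35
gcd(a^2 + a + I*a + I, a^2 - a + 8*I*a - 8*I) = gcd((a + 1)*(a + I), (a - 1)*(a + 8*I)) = 1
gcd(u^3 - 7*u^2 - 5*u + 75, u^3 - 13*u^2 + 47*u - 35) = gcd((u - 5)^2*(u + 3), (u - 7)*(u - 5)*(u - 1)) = u - 5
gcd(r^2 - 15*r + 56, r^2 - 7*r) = r - 7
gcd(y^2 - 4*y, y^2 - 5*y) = y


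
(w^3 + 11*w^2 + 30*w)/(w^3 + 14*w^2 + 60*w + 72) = w*(w + 5)/(w^2 + 8*w + 12)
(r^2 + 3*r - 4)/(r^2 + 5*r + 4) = (r - 1)/(r + 1)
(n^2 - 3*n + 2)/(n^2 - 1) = (n - 2)/(n + 1)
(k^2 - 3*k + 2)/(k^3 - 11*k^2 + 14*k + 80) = (k^2 - 3*k + 2)/(k^3 - 11*k^2 + 14*k + 80)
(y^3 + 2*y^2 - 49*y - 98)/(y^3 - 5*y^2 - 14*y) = (y + 7)/y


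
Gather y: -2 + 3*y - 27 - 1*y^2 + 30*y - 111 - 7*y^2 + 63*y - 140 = -8*y^2 + 96*y - 280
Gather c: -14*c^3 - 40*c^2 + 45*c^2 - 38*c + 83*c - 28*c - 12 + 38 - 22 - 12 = -14*c^3 + 5*c^2 + 17*c - 8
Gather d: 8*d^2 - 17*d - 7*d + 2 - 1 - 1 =8*d^2 - 24*d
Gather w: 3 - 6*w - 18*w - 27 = -24*w - 24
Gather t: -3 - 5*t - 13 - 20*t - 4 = -25*t - 20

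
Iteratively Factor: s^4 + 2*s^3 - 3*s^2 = (s)*(s^3 + 2*s^2 - 3*s) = s*(s + 3)*(s^2 - s) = s^2*(s + 3)*(s - 1)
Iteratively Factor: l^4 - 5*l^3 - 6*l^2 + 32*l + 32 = (l - 4)*(l^3 - l^2 - 10*l - 8) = (l - 4)*(l + 1)*(l^2 - 2*l - 8) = (l - 4)*(l + 1)*(l + 2)*(l - 4)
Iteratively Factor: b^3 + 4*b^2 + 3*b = (b + 3)*(b^2 + b) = b*(b + 3)*(b + 1)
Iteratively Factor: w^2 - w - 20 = (w - 5)*(w + 4)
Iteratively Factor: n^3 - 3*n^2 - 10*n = (n - 5)*(n^2 + 2*n) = (n - 5)*(n + 2)*(n)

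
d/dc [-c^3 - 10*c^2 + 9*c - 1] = -3*c^2 - 20*c + 9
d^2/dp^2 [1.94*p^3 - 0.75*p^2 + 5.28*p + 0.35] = 11.64*p - 1.5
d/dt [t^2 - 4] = 2*t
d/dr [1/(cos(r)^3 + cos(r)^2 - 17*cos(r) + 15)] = (3*cos(r)^2 + 2*cos(r) - 17)*sin(r)/(cos(r)^3 + cos(r)^2 - 17*cos(r) + 15)^2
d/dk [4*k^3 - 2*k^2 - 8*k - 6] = 12*k^2 - 4*k - 8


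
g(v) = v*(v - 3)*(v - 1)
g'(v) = v*(v - 3) + v*(v - 1) + (v - 3)*(v - 1)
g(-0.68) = -4.20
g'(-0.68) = 9.83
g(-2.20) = -36.61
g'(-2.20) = 35.12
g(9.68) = 561.27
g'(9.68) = 206.67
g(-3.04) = -74.18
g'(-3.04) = 55.04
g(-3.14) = -79.82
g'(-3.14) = 57.70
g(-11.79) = -2230.24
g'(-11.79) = 514.33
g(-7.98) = -786.83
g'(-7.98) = 257.88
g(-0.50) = -2.62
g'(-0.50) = 7.75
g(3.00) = 0.00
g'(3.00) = 6.00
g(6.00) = 90.00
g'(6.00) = 63.00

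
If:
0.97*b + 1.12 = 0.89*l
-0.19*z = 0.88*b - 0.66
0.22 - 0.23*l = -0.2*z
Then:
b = 0.53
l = 1.84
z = 1.01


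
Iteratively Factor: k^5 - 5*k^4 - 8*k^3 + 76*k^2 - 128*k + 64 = (k - 2)*(k^4 - 3*k^3 - 14*k^2 + 48*k - 32) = (k - 2)*(k - 1)*(k^3 - 2*k^2 - 16*k + 32) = (k - 2)*(k - 1)*(k + 4)*(k^2 - 6*k + 8) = (k - 2)^2*(k - 1)*(k + 4)*(k - 4)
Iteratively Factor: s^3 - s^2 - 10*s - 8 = (s + 1)*(s^2 - 2*s - 8) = (s + 1)*(s + 2)*(s - 4)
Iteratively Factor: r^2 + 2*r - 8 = (r + 4)*(r - 2)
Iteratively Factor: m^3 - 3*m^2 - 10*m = (m)*(m^2 - 3*m - 10) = m*(m - 5)*(m + 2)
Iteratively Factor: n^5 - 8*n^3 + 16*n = (n - 2)*(n^4 + 2*n^3 - 4*n^2 - 8*n) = n*(n - 2)*(n^3 + 2*n^2 - 4*n - 8) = n*(n - 2)^2*(n^2 + 4*n + 4) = n*(n - 2)^2*(n + 2)*(n + 2)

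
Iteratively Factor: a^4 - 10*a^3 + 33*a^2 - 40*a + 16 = (a - 4)*(a^3 - 6*a^2 + 9*a - 4) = (a - 4)*(a - 1)*(a^2 - 5*a + 4) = (a - 4)*(a - 1)^2*(a - 4)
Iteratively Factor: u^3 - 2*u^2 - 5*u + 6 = (u - 1)*(u^2 - u - 6) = (u - 3)*(u - 1)*(u + 2)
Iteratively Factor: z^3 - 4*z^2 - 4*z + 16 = (z - 2)*(z^2 - 2*z - 8) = (z - 2)*(z + 2)*(z - 4)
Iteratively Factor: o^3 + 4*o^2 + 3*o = (o + 3)*(o^2 + o) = (o + 1)*(o + 3)*(o)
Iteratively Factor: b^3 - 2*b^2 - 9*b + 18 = (b - 3)*(b^2 + b - 6) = (b - 3)*(b - 2)*(b + 3)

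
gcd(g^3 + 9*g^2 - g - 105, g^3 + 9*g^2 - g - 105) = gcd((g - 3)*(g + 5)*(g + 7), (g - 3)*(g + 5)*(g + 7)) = g^3 + 9*g^2 - g - 105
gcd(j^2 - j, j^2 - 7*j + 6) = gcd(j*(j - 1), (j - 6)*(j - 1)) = j - 1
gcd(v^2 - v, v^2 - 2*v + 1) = v - 1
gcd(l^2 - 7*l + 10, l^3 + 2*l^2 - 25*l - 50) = l - 5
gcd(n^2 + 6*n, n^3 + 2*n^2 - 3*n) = n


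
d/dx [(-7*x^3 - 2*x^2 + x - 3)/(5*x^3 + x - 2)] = (10*x^4 - 24*x^3 + 85*x^2 + 8*x + 1)/(25*x^6 + 10*x^4 - 20*x^3 + x^2 - 4*x + 4)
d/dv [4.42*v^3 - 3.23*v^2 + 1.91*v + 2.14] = 13.26*v^2 - 6.46*v + 1.91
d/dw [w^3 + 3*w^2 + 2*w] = 3*w^2 + 6*w + 2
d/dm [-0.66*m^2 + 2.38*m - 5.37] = 2.38 - 1.32*m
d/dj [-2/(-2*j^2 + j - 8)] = 2*(1 - 4*j)/(2*j^2 - j + 8)^2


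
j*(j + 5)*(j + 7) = j^3 + 12*j^2 + 35*j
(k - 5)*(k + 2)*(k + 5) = k^3 + 2*k^2 - 25*k - 50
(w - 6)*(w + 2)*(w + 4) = w^3 - 28*w - 48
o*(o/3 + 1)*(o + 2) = o^3/3 + 5*o^2/3 + 2*o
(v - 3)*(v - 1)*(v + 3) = v^3 - v^2 - 9*v + 9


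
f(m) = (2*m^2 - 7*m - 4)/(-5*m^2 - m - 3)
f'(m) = (4*m - 7)/(-5*m^2 - m - 3) + (10*m + 1)*(2*m^2 - 7*m - 4)/(-5*m^2 - m - 3)^2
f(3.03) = 0.13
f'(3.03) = -0.18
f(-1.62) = -0.87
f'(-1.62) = 0.02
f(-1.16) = -0.79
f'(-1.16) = 0.38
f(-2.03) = -0.86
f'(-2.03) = -0.06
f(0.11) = 1.50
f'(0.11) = 1.08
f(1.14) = 0.88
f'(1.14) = -0.80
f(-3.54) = -0.74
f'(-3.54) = -0.07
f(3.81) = 0.02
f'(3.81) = -0.11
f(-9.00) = -0.55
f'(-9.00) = -0.02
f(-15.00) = -0.50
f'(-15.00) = -0.00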